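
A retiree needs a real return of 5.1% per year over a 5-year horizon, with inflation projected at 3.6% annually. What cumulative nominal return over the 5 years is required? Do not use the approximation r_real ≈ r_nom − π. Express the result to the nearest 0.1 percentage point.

53.0%

Required annual nominal rate: (1+5.1%)(1+3.6%) − 1 = 8.8836%.
Cumulative over 5 years: (1 + 0.088836)^5 − 1 ≈ 0.53043.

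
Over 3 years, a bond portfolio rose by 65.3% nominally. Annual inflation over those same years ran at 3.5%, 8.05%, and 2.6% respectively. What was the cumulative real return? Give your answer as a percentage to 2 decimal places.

Cumulative inflation factor: 1.035 × 1.0805 × 1.026 ≈ 1.14739.
Nominal growth factor: 1.65300. Real growth factor = 1.65300 / 1.14739 ≈ 1.44066.
Total real return ≈ 44.0656%.

44.07%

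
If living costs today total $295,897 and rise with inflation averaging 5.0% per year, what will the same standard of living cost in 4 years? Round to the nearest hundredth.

$359,664.65

Cumulative price-level factor: (1+5.0%)^4 = 1.21550625.
The nominal amount required is $295,897 scaled up by that factor.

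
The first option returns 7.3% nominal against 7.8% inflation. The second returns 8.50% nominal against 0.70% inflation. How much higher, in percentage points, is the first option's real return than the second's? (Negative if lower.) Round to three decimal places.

-8.210

The first option real return: 1.073/1.078 − 1 = -0.4638%.
The second real return: 1.0850/1.0070 − 1 = 7.7458%.
Difference: -0.4638 − 7.7458 = -8.2096 pp.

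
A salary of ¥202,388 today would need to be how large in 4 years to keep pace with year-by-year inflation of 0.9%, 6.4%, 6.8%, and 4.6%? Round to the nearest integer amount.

Cumulative price-level factor: 1.009 × 1.064 × 1.068 × 1.046 ≈ 1.1993218097.
Multiplying ¥202,388 by the price-level factor gives the future nominal sum.

¥242,728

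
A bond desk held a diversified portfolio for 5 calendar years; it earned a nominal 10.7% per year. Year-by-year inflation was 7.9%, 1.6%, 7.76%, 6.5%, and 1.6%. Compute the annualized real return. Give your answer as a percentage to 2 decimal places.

Cumulative inflation factor: 1.079 × 1.016 × 1.0776 × 1.065 × 1.016 ≈ 1.27825.
Nominal growth factor: 1.66241. Real growth factor = 1.66241 / 1.27825 ≈ 1.30054.
Annualized: 1.30054^(1/5) − 1 ≈ 0.05396.

5.40%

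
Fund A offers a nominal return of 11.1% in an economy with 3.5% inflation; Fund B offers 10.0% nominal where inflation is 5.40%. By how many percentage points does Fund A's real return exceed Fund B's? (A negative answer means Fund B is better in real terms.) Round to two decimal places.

Fund A real return: 1.111/1.035 − 1 = 7.343%.
Fund B real return: 1.100/1.0540 − 1 = 4.364%.
Difference: 7.343 − 4.364 = 2.979 pp.

2.98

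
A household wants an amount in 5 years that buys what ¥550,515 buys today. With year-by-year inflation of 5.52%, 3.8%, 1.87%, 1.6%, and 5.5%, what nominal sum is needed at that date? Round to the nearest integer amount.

Cumulative price-level factor: 1.0552 × 1.038 × 1.0187 × 1.016 × 1.055 ≈ 1.1959819074.
The nominal amount required is ¥550,515 scaled up by that factor.

¥658,406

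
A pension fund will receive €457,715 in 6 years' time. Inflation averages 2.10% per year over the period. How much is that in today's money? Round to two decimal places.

€404,055.19

Price-level factor over 6 years: (1 + 2.10%)^6 ≈ 1.1328031618.
Purchasing power today: €457,715 divided by that factor.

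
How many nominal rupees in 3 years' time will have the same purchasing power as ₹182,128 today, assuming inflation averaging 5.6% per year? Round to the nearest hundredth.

Cumulative price-level factor: (1+5.6%)^3 = 1.177583616.
The nominal amount required is ₹182,128 scaled up by that factor.

₹214,470.95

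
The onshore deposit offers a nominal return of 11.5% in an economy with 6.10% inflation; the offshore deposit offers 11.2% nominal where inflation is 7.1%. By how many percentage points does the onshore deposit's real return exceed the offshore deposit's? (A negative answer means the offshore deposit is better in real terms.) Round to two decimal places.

The onshore deposit real return: 1.115/1.0610 − 1 = 5.090%.
The offshore deposit real return: 1.112/1.071 − 1 = 3.828%.
Difference: 5.090 − 3.828 = 1.262 pp.

1.26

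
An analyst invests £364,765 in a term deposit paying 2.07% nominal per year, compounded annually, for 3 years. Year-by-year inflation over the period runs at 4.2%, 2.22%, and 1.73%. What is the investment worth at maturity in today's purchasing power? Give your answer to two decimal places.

Nominal value at maturity: £364,765 × (1 + 2.07%)^3 ≈ £387,889.04.
Price-level factor over 3 years: 1.042 × 1.0222 × 1.0173 ≈ 1.0835591905.
The maturity value deflated by that factor is the answer in today's purchasing power.

£357,976.79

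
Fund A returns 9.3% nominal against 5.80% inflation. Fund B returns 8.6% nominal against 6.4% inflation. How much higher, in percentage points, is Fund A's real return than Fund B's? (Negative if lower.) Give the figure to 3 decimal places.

Fund A real return: 1.093/1.0580 − 1 = 3.3081%.
Fund B real return: 1.086/1.064 − 1 = 2.0677%.
Difference: 3.3081 − 2.0677 = 1.2404 pp.

1.240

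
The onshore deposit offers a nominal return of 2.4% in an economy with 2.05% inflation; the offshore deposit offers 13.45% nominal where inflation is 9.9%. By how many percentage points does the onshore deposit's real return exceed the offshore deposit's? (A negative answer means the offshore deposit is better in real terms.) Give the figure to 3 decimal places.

The onshore deposit real return: 1.024/1.0205 − 1 = 0.3430%.
The offshore deposit real return: 1.1345/1.099 − 1 = 3.2302%.
Difference: 0.3430 − 3.2302 = -2.8872 pp.

-2.887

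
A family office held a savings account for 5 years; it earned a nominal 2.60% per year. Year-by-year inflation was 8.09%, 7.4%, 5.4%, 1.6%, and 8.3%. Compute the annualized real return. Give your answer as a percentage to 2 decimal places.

-3.32%

Cumulative inflation factor: 1.0809 × 1.074 × 1.054 × 1.016 × 1.083 ≈ 1.34633.
Nominal growth factor: 1.13694. Real growth factor = 1.13694 / 1.34633 ≈ 0.84447.
Annualized: 0.84447^(1/5) − 1 ≈ -0.03324.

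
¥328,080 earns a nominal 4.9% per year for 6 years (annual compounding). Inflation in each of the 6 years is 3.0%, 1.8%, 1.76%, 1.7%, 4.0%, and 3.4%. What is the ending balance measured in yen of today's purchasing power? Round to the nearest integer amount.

¥374,624

Nominal value at maturity: ¥328,080 × (1 + 4.9%)^6 ≈ ¥437,152.
Price-level factor over 6 years: 1.030 × 1.018 × 1.0176 × 1.017 × 1.040 × 1.034 ≈ 1.1669088457.
Dividing the nominal maturity value by the price-level factor gives the value in today's money.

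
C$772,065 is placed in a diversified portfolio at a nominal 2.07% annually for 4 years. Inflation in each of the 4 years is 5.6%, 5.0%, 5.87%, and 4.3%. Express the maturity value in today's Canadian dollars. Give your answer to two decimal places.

C$684,440.79

Nominal value at maturity: C$772,065 × (1 + 2.07%)^4 ≈ C$838,004.45.
Price-level factor over 4 years: 1.056 × 1.050 × 1.0587 × 1.043 ≈ 1.2243636821.
The maturity value deflated by that factor is the answer in today's purchasing power.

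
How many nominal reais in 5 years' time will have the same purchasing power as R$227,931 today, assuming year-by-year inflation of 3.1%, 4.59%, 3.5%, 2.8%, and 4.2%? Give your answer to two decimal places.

Cumulative price-level factor: 1.031 × 1.0459 × 1.035 × 1.028 × 1.042 ≈ 1.1955011871.
Multiplying R$227,931 by the price-level factor gives the future nominal sum.

R$272,491.78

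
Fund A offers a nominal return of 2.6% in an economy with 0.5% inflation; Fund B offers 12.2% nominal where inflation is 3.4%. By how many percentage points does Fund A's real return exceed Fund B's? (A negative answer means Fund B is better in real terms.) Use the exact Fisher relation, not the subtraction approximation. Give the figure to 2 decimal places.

-6.42

Fund A real return: 1.026/1.005 − 1 = 2.090%.
Fund B real return: 1.122/1.034 − 1 = 8.511%.
Difference: 2.090 − 8.511 = -6.421 pp.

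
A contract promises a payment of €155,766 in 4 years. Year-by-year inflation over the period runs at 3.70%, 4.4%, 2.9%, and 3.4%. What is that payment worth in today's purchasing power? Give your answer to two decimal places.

Price-level factor over 4 years: 1.0370 × 1.044 × 1.029 × 1.034 ≈ 1.1519010352.
Purchasing power today: €155,766 divided by that factor.

€135,225.16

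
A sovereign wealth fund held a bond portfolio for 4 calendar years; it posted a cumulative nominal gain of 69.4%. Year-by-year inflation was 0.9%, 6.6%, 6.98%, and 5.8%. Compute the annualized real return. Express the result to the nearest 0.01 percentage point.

8.61%

Cumulative inflation factor: 1.009 × 1.066 × 1.0698 × 1.058 ≈ 1.21741.
Nominal growth factor: 1.69400. Real growth factor = 1.69400 / 1.21741 ≈ 1.39148.
Annualized: 1.39148^(1/4) − 1 ≈ 0.08610.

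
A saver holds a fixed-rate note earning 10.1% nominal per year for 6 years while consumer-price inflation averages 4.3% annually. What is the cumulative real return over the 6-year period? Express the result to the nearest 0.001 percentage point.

38.362%

The annual real rate is (1+10.1%)/(1+4.3%) − 1 = 5.5609%.
Compounded over 6 years: (1 + 0.055609)^6 − 1 ≈ 0.38362.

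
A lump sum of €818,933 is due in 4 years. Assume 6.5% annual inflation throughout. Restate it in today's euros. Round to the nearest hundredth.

€636,575.53

Price-level factor over 4 years: (1 + 6.5%)^4 ≈ 1.2864663506.
Purchasing power today: €818,933 divided by that factor.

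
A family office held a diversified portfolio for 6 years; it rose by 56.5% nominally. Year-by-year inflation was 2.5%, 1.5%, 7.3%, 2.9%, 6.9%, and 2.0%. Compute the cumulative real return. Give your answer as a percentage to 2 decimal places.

24.95%

Cumulative inflation factor: 1.025 × 1.015 × 1.073 × 1.029 × 1.069 × 1.020 ≈ 1.25251.
Nominal growth factor: 1.56500. Real growth factor = 1.56500 / 1.25251 ≈ 1.24949.
Total real return ≈ 24.9486%.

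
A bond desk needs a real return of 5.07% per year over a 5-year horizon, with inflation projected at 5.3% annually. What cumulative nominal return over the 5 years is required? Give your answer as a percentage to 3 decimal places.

65.781%

Required annual nominal rate: (1+5.07%)(1+5.3%) − 1 = 10.63871%.
Cumulative over 5 years: (1 + 0.1063871)^5 − 1 ≈ 0.65781.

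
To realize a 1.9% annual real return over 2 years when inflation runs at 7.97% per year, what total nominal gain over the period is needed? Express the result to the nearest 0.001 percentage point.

Required annual nominal rate: (1+1.9%)(1+7.97%) − 1 = 10.02143%.
Cumulative over 2 years: (1 + 0.1002143)^2 − 1 ≈ 0.21047.

21.047%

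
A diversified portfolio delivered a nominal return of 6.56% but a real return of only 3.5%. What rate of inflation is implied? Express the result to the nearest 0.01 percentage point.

2.96%

From (1+r_nom) = (1+r_real)(1+π), we get 1+π = (1 + 6.56%)/(1 + 3.5%) = 1.0656/1.035 ≈ 1.02957.
So π ≈ 2.9565%.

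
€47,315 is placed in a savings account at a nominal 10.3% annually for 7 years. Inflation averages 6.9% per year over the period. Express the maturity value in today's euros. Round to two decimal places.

€58,909.25

Nominal value at maturity: €47,315 × (1 + 10.3%)^7 ≈ €93,978.27.
Price-level factor over 7 years: (1 + 6.9%)^7 ≈ 1.5953057718.
The maturity value deflated by that factor is the answer in today's purchasing power.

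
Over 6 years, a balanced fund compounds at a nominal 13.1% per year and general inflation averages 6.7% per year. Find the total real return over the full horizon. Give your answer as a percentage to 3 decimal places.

The annual real rate is (1+13.1%)/(1+6.7%) − 1 = 5.9981%.
Compounded over 6 years: (1 + 0.059981)^6 − 1 ≈ 0.41837.

41.837%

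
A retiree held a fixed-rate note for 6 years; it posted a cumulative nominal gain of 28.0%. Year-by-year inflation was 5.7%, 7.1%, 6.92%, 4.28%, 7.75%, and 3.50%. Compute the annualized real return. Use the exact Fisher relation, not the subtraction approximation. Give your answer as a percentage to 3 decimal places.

-1.571%

Cumulative inflation factor: 1.057 × 1.071 × 1.0692 × 1.0428 × 1.0775 × 1.0350 ≈ 1.40761.
Nominal growth factor: 1.28000. Real growth factor = 1.28000 / 1.40761 ≈ 0.90934.
Annualized: 0.90934^(1/6) − 1 ≈ -0.01571.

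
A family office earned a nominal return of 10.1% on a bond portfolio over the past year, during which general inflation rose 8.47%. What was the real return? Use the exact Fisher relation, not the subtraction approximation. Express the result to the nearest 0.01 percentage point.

Real return via the Fisher equation: (1 + 10.1%)/(1 + 8.47%) − 1 = 1.101/1.0847 − 1 ≈ 0.01503.

1.50%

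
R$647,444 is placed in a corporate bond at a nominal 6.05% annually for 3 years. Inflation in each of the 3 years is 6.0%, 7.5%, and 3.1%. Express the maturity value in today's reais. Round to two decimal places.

Nominal value at maturity: R$647,444 × (1 + 6.05%)^3 ≈ R$772,207.88.
Price-level factor over 3 years: 1.060 × 1.075 × 1.031 = 1.1748245.
Dividing the nominal maturity value by the price-level factor gives the value in today's money.

R$657,296.37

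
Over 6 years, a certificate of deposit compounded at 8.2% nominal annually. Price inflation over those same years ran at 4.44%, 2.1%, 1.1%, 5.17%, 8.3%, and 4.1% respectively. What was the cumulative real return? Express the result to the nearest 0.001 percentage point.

25.530%

Cumulative inflation factor: 1.0444 × 1.021 × 1.011 × 1.0517 × 1.083 × 1.041 ≈ 1.27825.
Nominal growth factor: 1.60459. Real growth factor = 1.60459 / 1.27825 ≈ 1.25530.
Total real return ≈ 25.5304%.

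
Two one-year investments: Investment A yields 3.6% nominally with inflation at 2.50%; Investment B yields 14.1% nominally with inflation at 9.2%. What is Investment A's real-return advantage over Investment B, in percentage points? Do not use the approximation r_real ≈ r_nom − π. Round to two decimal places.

Investment A real return: 1.036/1.0250 − 1 = 1.073%.
Investment B real return: 1.141/1.092 − 1 = 4.487%.
Difference: 1.073 − 4.487 = -3.414 pp.

-3.41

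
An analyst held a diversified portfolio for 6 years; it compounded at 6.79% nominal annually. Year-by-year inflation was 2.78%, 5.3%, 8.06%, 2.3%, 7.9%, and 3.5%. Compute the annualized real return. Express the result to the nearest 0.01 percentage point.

1.76%

Cumulative inflation factor: 1.0278 × 1.053 × 1.0806 × 1.023 × 1.079 × 1.035 ≈ 1.33610.
Nominal growth factor: 1.48314. Real growth factor = 1.48314 / 1.33610 ≈ 1.11005.
Annualized: 1.11005^(1/6) − 1 ≈ 0.01755.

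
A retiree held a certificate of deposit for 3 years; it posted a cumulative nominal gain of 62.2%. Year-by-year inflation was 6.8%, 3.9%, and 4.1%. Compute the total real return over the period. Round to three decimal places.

Cumulative inflation factor: 1.068 × 1.039 × 1.041 ≈ 1.15515.
Nominal growth factor: 1.62200. Real growth factor = 1.62200 / 1.15515 ≈ 1.40415.
Total real return ≈ 40.4149%.

40.415%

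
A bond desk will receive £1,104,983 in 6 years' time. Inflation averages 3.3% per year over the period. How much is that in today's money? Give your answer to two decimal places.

Price-level factor over 6 years: (1 + 3.3%)^6 ≈ 1.2150717649.
Purchasing power today: £1,104,983 divided by that factor.

£909,397.31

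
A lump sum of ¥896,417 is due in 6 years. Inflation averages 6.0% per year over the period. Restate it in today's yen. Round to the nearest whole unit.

Price-level factor over 6 years: (1 + 6.0%)^6 ≈ 1.4185191123.
Purchasing power today: ¥896,417 divided by that factor.

¥631,939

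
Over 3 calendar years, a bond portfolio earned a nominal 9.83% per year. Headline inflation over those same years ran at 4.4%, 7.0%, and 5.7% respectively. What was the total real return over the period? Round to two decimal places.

Cumulative inflation factor: 1.044 × 1.070 × 1.057 ≈ 1.18075.
Nominal growth factor: 1.32484. Real growth factor = 1.32484 / 1.18075 ≈ 1.12203.
Total real return ≈ 12.2028%.

12.20%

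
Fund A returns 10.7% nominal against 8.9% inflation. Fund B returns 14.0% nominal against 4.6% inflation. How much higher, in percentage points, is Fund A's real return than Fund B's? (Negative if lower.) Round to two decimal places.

Fund A real return: 1.107/1.089 − 1 = 1.653%.
Fund B real return: 1.140/1.046 − 1 = 8.987%.
Difference: 1.653 − 8.987 = -7.334 pp.

-7.33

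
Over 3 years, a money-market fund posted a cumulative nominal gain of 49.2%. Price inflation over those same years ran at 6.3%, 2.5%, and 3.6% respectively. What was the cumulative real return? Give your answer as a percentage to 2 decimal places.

32.18%

Cumulative inflation factor: 1.063 × 1.025 × 1.036 ≈ 1.12880.
Nominal growth factor: 1.49200. Real growth factor = 1.49200 / 1.12880 ≈ 1.32176.
Total real return ≈ 32.1758%.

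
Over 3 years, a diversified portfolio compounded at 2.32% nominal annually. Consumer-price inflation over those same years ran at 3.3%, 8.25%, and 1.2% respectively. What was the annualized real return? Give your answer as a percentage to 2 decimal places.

Cumulative inflation factor: 1.033 × 1.0825 × 1.012 ≈ 1.13164.
Nominal growth factor: 1.07123. Real growth factor = 1.07123 / 1.13164 ≈ 0.94661.
Annualized: 0.94661^(1/3) − 1 ≈ -0.01812.

-1.81%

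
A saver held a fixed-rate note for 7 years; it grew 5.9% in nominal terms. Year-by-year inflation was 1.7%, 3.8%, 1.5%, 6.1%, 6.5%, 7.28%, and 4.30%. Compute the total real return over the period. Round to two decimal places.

Cumulative inflation factor: 1.017 × 1.038 × 1.015 × 1.061 × 1.065 × 1.0728 × 1.0430 ≈ 1.35473.
Nominal growth factor: 1.05900. Real growth factor = 1.05900 / 1.35473 ≈ 0.78171.
Total real return ≈ -21.8294%.

-21.83%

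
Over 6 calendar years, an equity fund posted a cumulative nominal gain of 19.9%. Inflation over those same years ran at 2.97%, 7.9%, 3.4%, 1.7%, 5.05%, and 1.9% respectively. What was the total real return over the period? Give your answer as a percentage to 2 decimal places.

Cumulative inflation factor: 1.0297 × 1.079 × 1.034 × 1.017 × 1.0505 × 1.019 ≈ 1.25067.
Nominal growth factor: 1.19900. Real growth factor = 1.19900 / 1.25067 ≈ 0.95868.
Total real return ≈ -4.1316%.

-4.13%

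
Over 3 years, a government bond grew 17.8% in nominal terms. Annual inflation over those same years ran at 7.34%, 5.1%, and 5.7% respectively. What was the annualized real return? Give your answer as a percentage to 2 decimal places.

Cumulative inflation factor: 1.0734 × 1.051 × 1.057 ≈ 1.19245.
Nominal growth factor: 1.17800. Real growth factor = 1.17800 / 1.19245 ≈ 0.98788.
Annualized: 0.98788^(1/3) − 1 ≈ -0.00406.

-0.41%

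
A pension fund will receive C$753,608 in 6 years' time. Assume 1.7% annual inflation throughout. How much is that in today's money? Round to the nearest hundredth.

Price-level factor over 6 years: (1 + 1.7%)^6 ≈ 1.1064345214.
Purchasing power today: C$753,608 divided by that factor.

C$681,113.96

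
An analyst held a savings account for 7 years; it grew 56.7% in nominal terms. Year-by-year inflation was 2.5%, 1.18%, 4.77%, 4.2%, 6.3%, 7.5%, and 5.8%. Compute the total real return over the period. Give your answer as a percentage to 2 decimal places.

14.48%

Cumulative inflation factor: 1.025 × 1.0118 × 1.0477 × 1.042 × 1.063 × 1.075 × 1.058 ≈ 1.36883.
Nominal growth factor: 1.56700. Real growth factor = 1.56700 / 1.36883 ≈ 1.14477.
Total real return ≈ 14.4770%.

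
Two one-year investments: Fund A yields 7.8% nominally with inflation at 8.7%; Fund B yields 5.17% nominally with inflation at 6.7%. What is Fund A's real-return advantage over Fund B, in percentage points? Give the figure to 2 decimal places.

0.61

Fund A real return: 1.078/1.087 − 1 = -0.828%.
Fund B real return: 1.0517/1.067 − 1 = -1.434%.
Difference: -0.828 − (-1.434) = 0.606 pp.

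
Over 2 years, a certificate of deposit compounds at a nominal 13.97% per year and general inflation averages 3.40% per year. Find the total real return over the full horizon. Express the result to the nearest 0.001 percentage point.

21.490%

The annual real rate is (1+13.97%)/(1+3.40%) − 1 = 10.2224%.
Compounded over 2 years: (1 + 0.102224)^2 − 1 ≈ 0.21490.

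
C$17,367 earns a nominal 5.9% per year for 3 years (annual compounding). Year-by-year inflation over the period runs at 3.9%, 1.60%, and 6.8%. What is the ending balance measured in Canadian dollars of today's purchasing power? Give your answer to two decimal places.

Nominal value at maturity: C$17,367 × (1 + 5.9%)^3 ≈ C$20,625.89.
Price-level factor over 3 years: 1.039 × 1.0160 × 1.068 = 1.127406432.
The maturity value deflated by that factor is the answer in today's purchasing power.

C$18,294.99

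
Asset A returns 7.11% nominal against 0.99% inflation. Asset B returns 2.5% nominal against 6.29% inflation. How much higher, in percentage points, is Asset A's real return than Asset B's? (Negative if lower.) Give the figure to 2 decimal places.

Asset A real return: 1.0711/1.0099 − 1 = 6.060%.
Asset B real return: 1.025/1.0629 − 1 = -3.566%.
Difference: 6.060 − (-3.566) = 9.626 pp.

9.63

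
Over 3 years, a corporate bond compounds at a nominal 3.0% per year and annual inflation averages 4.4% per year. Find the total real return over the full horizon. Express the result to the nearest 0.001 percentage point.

The annual real rate is (1+3.0%)/(1+4.4%) − 1 = -1.3410%.
Compounded over 3 years: (1 + -0.013410)^3 − 1 ≈ -0.03969.

-3.969%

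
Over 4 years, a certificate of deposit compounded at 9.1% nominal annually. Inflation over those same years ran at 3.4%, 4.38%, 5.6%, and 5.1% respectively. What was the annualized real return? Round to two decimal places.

Cumulative inflation factor: 1.034 × 1.0438 × 1.056 × 1.051 ≈ 1.19786.
Nominal growth factor: 1.41677. Real growth factor = 1.41677 / 1.19786 ≈ 1.18275.
Annualized: 1.18275^(1/4) − 1 ≈ 0.04285.

4.29%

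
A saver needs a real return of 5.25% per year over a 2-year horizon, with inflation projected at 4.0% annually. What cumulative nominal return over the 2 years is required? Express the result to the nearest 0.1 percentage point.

19.8%

Required annual nominal rate: (1+5.25%)(1+4.0%) − 1 = 9.46%.
Cumulative over 2 years: (1 + 0.0946)^2 − 1 ≈ 0.19815.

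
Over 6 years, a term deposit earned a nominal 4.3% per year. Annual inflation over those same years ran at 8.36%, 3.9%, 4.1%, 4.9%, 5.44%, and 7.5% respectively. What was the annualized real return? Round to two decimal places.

-1.31%

Cumulative inflation factor: 1.0836 × 1.039 × 1.041 × 1.049 × 1.0544 × 1.075 ≈ 1.39356.
Nominal growth factor: 1.28738. Real growth factor = 1.28738 / 1.39356 ≈ 0.92381.
Annualized: 0.92381^(1/6) − 1 ≈ -0.01312.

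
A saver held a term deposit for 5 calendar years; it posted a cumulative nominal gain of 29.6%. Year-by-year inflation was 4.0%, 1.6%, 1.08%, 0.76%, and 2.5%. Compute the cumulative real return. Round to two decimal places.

Cumulative inflation factor: 1.040 × 1.016 × 1.0108 × 1.0076 × 1.025 ≈ 1.10307.
Nominal growth factor: 1.29600. Real growth factor = 1.29600 / 1.10307 ≈ 1.17490.
Total real return ≈ 17.4899%.

17.49%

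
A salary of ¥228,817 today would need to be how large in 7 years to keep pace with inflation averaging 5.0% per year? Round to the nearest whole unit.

Cumulative price-level factor: (1+5.0%)^7 ≈ 1.4071004227.
The nominal amount required is ¥228,817 scaled up by that factor.

¥321,968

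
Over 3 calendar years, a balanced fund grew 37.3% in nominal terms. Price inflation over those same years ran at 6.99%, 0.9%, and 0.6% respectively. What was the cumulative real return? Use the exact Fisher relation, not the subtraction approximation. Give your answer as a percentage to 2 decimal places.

Cumulative inflation factor: 1.0699 × 1.009 × 1.006 ≈ 1.08601.
Nominal growth factor: 1.37300. Real growth factor = 1.37300 / 1.08601 ≈ 1.26427.
Total real return ≈ 26.4265%.

26.43%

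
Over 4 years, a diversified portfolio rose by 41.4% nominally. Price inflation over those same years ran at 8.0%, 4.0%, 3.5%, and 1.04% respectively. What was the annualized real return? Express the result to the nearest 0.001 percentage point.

Cumulative inflation factor: 1.080 × 1.040 × 1.035 × 1.0104 ≈ 1.17460.
Nominal growth factor: 1.41400. Real growth factor = 1.41400 / 1.17460 ≈ 1.20381.
Annualized: 1.20381^(1/4) − 1 ≈ 0.04747.

4.747%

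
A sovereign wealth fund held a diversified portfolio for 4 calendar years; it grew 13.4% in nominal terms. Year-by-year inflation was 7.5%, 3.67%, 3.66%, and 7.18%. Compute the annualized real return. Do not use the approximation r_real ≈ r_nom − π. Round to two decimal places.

Cumulative inflation factor: 1.075 × 1.0367 × 1.0366 × 1.0718 ≈ 1.23819.
Nominal growth factor: 1.13400. Real growth factor = 1.13400 / 1.23819 ≈ 0.91585.
Annualized: 0.91585^(1/4) − 1 ≈ -0.02173.

-2.17%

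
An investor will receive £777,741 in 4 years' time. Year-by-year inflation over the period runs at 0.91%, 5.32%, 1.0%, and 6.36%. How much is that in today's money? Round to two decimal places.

Price-level factor over 4 years: 1.0091 × 1.0532 × 1.010 × 1.0636 ≈ 1.1416809619.
Purchasing power today: £777,741 divided by that factor.

£681,224.46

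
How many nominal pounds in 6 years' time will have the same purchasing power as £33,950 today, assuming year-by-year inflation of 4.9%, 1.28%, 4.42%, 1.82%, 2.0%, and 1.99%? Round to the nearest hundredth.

£39,894.54

Cumulative price-level factor: 1.049 × 1.0128 × 1.0442 × 1.0182 × 1.020 × 1.0199 ≈ 1.1750970229.
Multiplying £33,950 by the price-level factor gives the future nominal sum.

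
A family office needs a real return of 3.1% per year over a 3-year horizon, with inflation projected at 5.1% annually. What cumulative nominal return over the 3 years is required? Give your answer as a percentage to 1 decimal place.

27.2%

Required annual nominal rate: (1+3.1%)(1+5.1%) − 1 = 8.3581%.
Cumulative over 3 years: (1 + 0.083581)^3 − 1 ≈ 0.27228.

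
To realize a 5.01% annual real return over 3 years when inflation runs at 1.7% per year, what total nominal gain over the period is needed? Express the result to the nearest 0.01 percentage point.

21.80%

Required annual nominal rate: (1+5.01%)(1+1.7%) − 1 = 6.79517%.
Cumulative over 3 years: (1 + 0.0679517)^3 − 1 ≈ 0.21802.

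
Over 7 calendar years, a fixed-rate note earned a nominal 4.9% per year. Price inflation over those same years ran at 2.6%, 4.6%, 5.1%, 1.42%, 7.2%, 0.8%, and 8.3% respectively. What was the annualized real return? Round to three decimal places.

0.618%

Cumulative inflation factor: 1.026 × 1.046 × 1.051 × 1.0142 × 1.072 × 1.008 × 1.083 ≈ 1.33872.
Nominal growth factor: 1.39775. Real growth factor = 1.39775 / 1.33872 ≈ 1.04409.
Annualized: 1.04409^(1/7) − 1 ≈ 0.00618.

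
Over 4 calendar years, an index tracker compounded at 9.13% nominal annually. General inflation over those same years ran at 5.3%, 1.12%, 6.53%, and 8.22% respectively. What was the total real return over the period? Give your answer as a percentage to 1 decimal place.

15.5%

Cumulative inflation factor: 1.053 × 1.0112 × 1.0653 × 1.0822 ≈ 1.22757.
Nominal growth factor: 1.41833. Real growth factor = 1.41833 / 1.22757 ≈ 1.15540.
Total real return ≈ 15.5398%.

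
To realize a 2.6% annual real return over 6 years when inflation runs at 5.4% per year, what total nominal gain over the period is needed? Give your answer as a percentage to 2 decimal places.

59.93%

Required annual nominal rate: (1+2.6%)(1+5.4%) − 1 = 8.1404%.
Cumulative over 6 years: (1 + 0.081404)^6 − 1 ≈ 0.59929.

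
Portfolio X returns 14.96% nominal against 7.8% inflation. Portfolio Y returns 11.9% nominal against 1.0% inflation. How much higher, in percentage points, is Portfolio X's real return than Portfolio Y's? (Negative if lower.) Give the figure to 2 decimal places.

Portfolio X real return: 1.1496/1.078 − 1 = 6.642%.
Portfolio Y real return: 1.119/1.010 − 1 = 10.792%.
Difference: 6.642 − 10.792 = -4.150 pp.

-4.15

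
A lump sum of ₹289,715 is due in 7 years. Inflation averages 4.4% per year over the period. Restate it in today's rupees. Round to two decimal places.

₹214,322.36

Price-level factor over 7 years: (1 + 4.4%)^7 ≈ 1.3517721377.
Purchasing power today: ₹289,715 divided by that factor.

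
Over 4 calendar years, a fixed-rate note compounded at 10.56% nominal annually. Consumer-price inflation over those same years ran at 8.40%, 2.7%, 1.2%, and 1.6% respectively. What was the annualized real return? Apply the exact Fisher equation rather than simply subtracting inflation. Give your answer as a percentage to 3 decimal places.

6.888%

Cumulative inflation factor: 1.0840 × 1.027 × 1.012 × 1.016 ≈ 1.14465.
Nominal growth factor: 1.49414. Real growth factor = 1.49414 / 1.14465 ≈ 1.30532.
Annualized: 1.30532^(1/4) − 1 ≈ 0.06888.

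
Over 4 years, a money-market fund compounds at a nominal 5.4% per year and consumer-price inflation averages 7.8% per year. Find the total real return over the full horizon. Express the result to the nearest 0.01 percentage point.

-8.61%

The annual real rate is (1+5.4%)/(1+7.8%) − 1 = -2.2263%.
Compounded over 4 years: (1 + -0.022263)^4 − 1 ≈ -0.08612.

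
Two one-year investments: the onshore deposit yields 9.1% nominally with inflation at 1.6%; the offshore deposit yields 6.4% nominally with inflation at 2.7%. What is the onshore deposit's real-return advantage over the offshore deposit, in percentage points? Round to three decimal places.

3.779

The onshore deposit real return: 1.091/1.016 − 1 = 7.3819%.
The offshore deposit real return: 1.064/1.027 − 1 = 3.6027%.
Difference: 7.3819 − 3.6027 = 3.7792 pp.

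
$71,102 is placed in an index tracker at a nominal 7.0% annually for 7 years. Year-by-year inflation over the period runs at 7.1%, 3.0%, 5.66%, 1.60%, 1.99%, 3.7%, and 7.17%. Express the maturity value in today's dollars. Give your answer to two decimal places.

Nominal value at maturity: $71,102 × (1 + 7.0%)^7 ≈ $114,174.27.
Price-level factor over 7 years: 1.071 × 1.030 × 1.0566 × 1.0160 × 1.0199 × 1.037 × 1.0717 ≈ 1.3422721789.
The maturity value deflated by that factor is the answer in today's purchasing power.

$85,060.45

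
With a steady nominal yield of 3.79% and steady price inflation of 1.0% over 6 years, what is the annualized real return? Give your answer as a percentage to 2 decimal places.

2.76%

With constant rates the annual real return is the same each year: (1+3.79%)/(1+1.0%) − 1 = 0.02762.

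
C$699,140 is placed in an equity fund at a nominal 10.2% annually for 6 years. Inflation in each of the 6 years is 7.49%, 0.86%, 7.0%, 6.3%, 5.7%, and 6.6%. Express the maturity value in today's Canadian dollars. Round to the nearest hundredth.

Nominal value at maturity: C$699,140 × (1 + 10.2%)^6 ≈ C$1,252,142.39.
Price-level factor over 6 years: 1.0749 × 1.0086 × 1.070 × 1.063 × 1.057 × 1.066 ≈ 1.3894286856.
The maturity value deflated by that factor is the answer in today's purchasing power.

C$901,192.27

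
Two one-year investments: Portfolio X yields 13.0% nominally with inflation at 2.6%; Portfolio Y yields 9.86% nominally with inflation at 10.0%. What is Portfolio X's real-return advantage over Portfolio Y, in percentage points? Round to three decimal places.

Portfolio X real return: 1.130/1.026 − 1 = 10.1365%.
Portfolio Y real return: 1.0986/1.100 − 1 = -0.1273%.
Difference: 10.1365 − (-0.1273) = 10.2638 pp.

10.264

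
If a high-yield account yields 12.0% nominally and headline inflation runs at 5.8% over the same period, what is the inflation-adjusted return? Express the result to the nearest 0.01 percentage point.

5.86%

Real return via the Fisher equation: (1 + 12.0%)/(1 + 5.8%) − 1 = 1.120/1.058 − 1 ≈ 0.05860.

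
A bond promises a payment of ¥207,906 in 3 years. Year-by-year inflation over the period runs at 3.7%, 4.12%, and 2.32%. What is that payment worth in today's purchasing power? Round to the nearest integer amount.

¥188,189

Price-level factor over 3 years: 1.037 × 1.0412 × 1.0232 ≈ 1.1047740061.
Purchasing power today: ¥207,906 divided by that factor.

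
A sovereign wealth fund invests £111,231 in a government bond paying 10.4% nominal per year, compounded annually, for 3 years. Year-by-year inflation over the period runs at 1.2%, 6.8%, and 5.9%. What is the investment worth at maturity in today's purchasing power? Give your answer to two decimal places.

£130,763.14

Nominal value at maturity: £111,231 × (1 + 10.4%)^3 ≈ £149,669.42.
Price-level factor over 3 years: 1.012 × 1.068 × 1.059 = 1.144584144.
The maturity value deflated by that factor is the answer in today's purchasing power.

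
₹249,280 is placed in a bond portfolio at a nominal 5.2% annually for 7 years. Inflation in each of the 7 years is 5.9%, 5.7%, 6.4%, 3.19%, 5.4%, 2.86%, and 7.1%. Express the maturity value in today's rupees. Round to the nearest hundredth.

Nominal value at maturity: ₹249,280 × (1 + 5.2%)^7 ≈ ₹355,465.63.
Price-level factor over 7 years: 1.059 × 1.057 × 1.064 × 1.0319 × 1.054 × 1.0286 × 1.071 ≈ 1.4270092541.
Dividing the nominal maturity value by the price-level factor gives the value in today's money.

₹249,098.34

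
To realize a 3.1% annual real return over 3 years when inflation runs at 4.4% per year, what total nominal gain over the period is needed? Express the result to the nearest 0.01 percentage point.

Required annual nominal rate: (1+3.1%)(1+4.4%) − 1 = 7.6364%.
Cumulative over 3 years: (1 + 0.076364)^3 − 1 ≈ 0.24703.

24.70%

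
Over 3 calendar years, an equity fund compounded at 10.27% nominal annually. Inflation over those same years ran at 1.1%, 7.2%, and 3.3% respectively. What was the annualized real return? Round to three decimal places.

6.196%

Cumulative inflation factor: 1.011 × 1.072 × 1.033 ≈ 1.11956.
Nominal growth factor: 1.34083. Real growth factor = 1.34083 / 1.11956 ≈ 1.19764.
Annualized: 1.19764^(1/3) − 1 ≈ 0.06196.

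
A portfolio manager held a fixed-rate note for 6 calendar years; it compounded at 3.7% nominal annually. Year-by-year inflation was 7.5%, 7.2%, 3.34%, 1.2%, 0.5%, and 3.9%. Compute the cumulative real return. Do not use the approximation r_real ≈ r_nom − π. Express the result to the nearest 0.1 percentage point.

-1.2%

Cumulative inflation factor: 1.075 × 1.072 × 1.0334 × 1.012 × 1.005 × 1.039 ≈ 1.25844.
Nominal growth factor: 1.24358. Real growth factor = 1.24358 / 1.25844 ≈ 0.98819.
Total real return ≈ -1.1814%.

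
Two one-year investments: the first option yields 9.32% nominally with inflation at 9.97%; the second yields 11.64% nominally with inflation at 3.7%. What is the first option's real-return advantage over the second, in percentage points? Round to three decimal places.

-8.248

The first option real return: 1.0932/1.0997 − 1 = -0.5911%.
The second real return: 1.1164/1.037 − 1 = 7.6567%.
Difference: -0.5911 − 7.6567 = -8.2478 pp.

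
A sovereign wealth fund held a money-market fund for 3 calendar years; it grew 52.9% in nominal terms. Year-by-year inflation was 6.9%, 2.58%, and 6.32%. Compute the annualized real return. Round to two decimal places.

Cumulative inflation factor: 1.069 × 1.0258 × 1.0632 ≈ 1.16588.
Nominal growth factor: 1.52900. Real growth factor = 1.52900 / 1.16588 ≈ 1.31145.
Annualized: 1.31145^(1/3) − 1 ≈ 0.09459.

9.46%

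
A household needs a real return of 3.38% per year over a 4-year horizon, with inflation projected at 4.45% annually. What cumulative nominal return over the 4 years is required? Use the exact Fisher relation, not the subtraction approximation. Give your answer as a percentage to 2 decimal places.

35.95%

Required annual nominal rate: (1+3.38%)(1+4.45%) − 1 = 7.98041%.
Cumulative over 4 years: (1 + 0.0798041)^4 − 1 ≈ 0.35950.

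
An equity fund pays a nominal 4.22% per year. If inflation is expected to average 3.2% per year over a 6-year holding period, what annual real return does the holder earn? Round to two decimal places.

With constant rates the annual real return is the same each year: (1+4.22%)/(1+3.2%) − 1 = 0.00988.

0.99%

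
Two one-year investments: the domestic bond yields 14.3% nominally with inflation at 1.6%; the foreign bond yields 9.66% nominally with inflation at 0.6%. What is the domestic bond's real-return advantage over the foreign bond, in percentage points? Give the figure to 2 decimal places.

3.49

The domestic bond real return: 1.143/1.016 − 1 = 12.500%.
The foreign bond real return: 1.0966/1.006 − 1 = 9.006%.
Difference: 12.500 − 9.006 = 3.494 pp.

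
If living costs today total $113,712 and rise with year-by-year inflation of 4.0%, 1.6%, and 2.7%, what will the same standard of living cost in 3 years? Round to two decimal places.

$123,396.77

Cumulative price-level factor: 1.040 × 1.016 × 1.027 = 1.08516928.
Multiplying $113,712 by the price-level factor gives the future nominal sum.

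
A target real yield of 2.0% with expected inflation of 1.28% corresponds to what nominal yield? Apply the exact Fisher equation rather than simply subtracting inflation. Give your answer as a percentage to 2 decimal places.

3.31%

By the Fisher equation, 1 + r_nom = (1 + 2.0%)(1 + 1.28%) = 1.020 × 1.0128 = 1.033056.
So r_nom = 3.3056%.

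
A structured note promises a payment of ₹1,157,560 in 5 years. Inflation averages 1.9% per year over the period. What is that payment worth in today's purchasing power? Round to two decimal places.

Price-level factor over 5 years: (1 + 1.9%)^5 ≈ 1.0986792441.
Purchasing power today: ₹1,157,560 divided by that factor.

₹1,053,592.31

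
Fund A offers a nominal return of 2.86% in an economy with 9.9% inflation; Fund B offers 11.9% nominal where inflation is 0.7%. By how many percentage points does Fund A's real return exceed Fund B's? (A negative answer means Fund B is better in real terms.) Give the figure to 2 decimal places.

-17.53

Fund A real return: 1.0286/1.099 − 1 = -6.406%.
Fund B real return: 1.119/1.007 − 1 = 11.122%.
Difference: -6.406 − 11.122 = -17.528 pp.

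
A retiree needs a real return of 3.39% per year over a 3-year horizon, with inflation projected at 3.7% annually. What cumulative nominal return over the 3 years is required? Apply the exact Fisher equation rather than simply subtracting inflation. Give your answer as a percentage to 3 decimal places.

23.246%

Required annual nominal rate: (1+3.39%)(1+3.7%) − 1 = 7.21543%.
Cumulative over 3 years: (1 + 0.0721543)^3 − 1 ≈ 0.23246.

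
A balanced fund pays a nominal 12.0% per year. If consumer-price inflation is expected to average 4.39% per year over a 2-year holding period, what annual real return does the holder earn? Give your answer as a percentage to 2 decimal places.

With constant rates the annual real return is the same each year: (1+12.0%)/(1+4.39%) − 1 = 0.07290.

7.29%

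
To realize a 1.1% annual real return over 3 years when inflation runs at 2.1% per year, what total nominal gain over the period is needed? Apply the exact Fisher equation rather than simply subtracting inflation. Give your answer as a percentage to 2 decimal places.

Required annual nominal rate: (1+1.1%)(1+2.1%) − 1 = 3.2231%.
Cumulative over 3 years: (1 + 0.032231)^3 − 1 ≈ 0.09984.

9.98%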